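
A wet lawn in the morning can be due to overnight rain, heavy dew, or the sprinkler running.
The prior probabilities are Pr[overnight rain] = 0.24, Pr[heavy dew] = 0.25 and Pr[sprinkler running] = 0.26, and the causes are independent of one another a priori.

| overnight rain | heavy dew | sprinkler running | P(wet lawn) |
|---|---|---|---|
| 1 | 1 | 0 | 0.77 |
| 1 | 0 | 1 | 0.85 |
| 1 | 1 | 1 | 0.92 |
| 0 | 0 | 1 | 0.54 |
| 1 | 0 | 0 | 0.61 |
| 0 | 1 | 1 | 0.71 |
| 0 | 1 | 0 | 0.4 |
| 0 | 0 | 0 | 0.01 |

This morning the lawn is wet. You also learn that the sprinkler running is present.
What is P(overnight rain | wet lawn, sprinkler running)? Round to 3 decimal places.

P(overnight rain | wet lawn, sprinkler running) ≈ 0.320

By total probability over the 4 (overnight rain, heavy dew) configurations:
  P(wet lawn | sprinkler running) = 0.54*0.76*0.75 + 0.71*0.76*0.25 + 0.85*0.24*0.75 + 0.92*0.24*0.25
        = 0.307800 + 0.134900 + 0.153000 + 0.055200 = 0.650900
Configurations with overnight rain contribute 0.208200, so
  P(overnight rain | wet lawn, sprinkler running) = 0.208200 / 0.650900 ≈ 0.320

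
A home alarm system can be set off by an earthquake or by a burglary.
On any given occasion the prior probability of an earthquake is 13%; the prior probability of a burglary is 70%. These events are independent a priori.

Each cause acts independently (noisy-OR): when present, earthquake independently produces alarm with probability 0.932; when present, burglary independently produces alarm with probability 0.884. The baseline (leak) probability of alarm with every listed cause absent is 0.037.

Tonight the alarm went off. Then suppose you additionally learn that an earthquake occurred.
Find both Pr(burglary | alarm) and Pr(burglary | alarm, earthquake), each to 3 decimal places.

Pr(burglary | alarm) ≈ 0.932; Pr(burglary | alarm, earthquake) ≈ 0.712

Under noisy-OR, P(alarm | causes) = 1 − (1−0.037)·∏(1−qᵢ) over the active causes.
Weight on burglary=true, given the evidence: 0.540970 + 0.090309 = 0.631279
The normalizing constant is 0.037*0.87*0.3 + 0.888292*0.87*0.7 + 0.934516*0.13*0.3 + 0.992404*0.13*0.7 = 0.677382
Posterior = 0.631279 / 0.677382 ≈ 0.932

With the extra evidence:
P(alarm | earthquake) = 0.934516×0.3 + 0.992404×0.7 = 0.280355 + 0.694683 = 0.975038
Restricting to configurations with burglary present: 0.992404×0.7 = 0.694683.
P(burglary | alarm, earthquake) = 0.694683 / 0.975038 ≈ 0.712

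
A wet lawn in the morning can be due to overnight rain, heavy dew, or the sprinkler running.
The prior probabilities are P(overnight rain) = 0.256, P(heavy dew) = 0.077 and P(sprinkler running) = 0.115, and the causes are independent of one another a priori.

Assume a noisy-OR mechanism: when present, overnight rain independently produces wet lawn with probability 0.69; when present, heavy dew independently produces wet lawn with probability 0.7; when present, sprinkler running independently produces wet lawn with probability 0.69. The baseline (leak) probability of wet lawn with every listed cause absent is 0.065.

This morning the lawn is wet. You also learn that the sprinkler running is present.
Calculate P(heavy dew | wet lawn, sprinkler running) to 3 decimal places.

Under noisy-OR, P(wet lawn | causes) = 1 − (1−0.065)·∏(1−qᵢ) over the active causes.
P(wet lawn | sprinkler running) = 0.71015*0.744*0.923 + 0.913045*0.744*0.077 + 0.910146*0.256*0.923 + 0.973044*0.256*0.077 = 0.487669 + 0.052307 + 0.215057 + 0.019181 = 0.774214
The heavy dew-present share is 0.052307 + 0.019181 = 0.071488.
P(heavy dew | wet lawn, sprinkler running) = 0.071488 / 0.774214 ≈ 0.092

P(heavy dew | wet lawn, sprinkler running) ≈ 0.092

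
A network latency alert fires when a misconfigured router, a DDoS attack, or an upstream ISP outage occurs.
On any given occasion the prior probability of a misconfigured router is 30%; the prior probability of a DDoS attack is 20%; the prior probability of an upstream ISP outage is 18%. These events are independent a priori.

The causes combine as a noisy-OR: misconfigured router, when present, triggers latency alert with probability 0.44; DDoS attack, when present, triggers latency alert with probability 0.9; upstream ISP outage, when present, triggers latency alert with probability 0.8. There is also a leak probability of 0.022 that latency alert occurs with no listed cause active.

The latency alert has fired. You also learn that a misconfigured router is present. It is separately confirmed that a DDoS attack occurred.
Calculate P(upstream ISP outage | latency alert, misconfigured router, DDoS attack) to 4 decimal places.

P(upstream ISP outage | latency alert, misconfigured router, DDoS attack) ≈ 0.1868

Under noisy-OR, P(latency alert | causes) = 1 − (1−0.022)·∏(1−qᵢ) over the active causes.
P(latency alert | misconfigured router, DDoS attack) = 0.945232·0.82 + 0.989046·0.18 = 0.775090 + 0.178028 = 0.953118
Of this, 0.178028 comes from 0.989046·0.18 (the upstream ISP outage=true cases).
Hence the posterior is 0.178028/0.953118 ≈ 0.1868.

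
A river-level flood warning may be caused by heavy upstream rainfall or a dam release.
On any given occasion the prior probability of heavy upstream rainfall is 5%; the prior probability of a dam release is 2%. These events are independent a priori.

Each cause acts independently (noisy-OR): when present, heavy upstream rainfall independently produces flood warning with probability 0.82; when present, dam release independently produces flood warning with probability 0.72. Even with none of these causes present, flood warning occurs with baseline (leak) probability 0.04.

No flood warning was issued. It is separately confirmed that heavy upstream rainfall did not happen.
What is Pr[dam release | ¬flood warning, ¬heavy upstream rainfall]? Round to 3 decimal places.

Under noisy-OR, P(flood warning | causes) = 1 − (1−0.04)·∏(1−qᵢ) over the active causes.
P(¬flood warning | ¬heavy upstream rainfall) = 0.96×0.98 + 0.2688×0.02 = 0.940800 + 0.005376 = 0.946176
The dam release-present share is 0.2688×0.02 = 0.005376.
Hence the posterior is 0.005376/0.946176 ≈ 0.006.

Pr[dam release | ¬flood warning, ¬heavy upstream rainfall] ≈ 0.006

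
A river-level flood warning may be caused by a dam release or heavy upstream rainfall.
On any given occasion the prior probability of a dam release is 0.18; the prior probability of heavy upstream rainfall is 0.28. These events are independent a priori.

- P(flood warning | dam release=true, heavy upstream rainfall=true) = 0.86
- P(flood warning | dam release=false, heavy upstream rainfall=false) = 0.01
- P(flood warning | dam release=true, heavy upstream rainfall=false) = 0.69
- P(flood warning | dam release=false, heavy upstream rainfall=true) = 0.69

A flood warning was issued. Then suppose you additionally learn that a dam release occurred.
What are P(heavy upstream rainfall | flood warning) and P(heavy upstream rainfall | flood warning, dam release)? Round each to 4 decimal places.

For the numerator, keep only heavy upstream rainfall=true terms: 0.158424 + 0.043344 = 0.201768
The normalizing constant is 0.01×0.82×0.72 + 0.69×0.82×0.28 + 0.69×0.18×0.72 + 0.86×0.18×0.28 = 0.297096
Posterior = 0.201768 / 0.297096 ≈ 0.6791

Now also conditioning on dam release=true:
Enumerate both values of heavy upstream rainfall and weight by the priors:
  P(flood warning | dam release) = 0.69*0.72 + 0.86*0.28
        = 0.496800 + 0.240800 = 0.737600
The terms with heavy upstream rainfall present sum to 0.240800, so
  P(heavy upstream rainfall | flood warning, dam release) = 0.240800 / 0.737600 ≈ 0.3265

P(heavy upstream rainfall | flood warning) ≈ 0.6791; P(heavy upstream rainfall | flood warning, dam release) ≈ 0.3265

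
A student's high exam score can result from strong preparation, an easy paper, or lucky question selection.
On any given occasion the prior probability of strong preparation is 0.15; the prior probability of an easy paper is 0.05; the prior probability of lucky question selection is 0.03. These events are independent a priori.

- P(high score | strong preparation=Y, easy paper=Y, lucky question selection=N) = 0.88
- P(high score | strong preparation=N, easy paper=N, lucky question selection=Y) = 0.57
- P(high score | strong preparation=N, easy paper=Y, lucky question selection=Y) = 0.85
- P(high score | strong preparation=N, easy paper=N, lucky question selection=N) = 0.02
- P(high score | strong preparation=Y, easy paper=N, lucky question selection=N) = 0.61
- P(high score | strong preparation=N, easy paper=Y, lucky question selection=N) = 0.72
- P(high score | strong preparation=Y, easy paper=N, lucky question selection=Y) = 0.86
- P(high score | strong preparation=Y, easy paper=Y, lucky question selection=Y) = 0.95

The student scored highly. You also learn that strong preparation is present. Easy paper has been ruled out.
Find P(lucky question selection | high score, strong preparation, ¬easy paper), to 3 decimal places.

P(lucky question selection | high score, strong preparation, ¬easy paper) ≈ 0.042

P(high score | strong preparation, ¬easy paper) = 0.61·0.97 + 0.86·0.03 = 0.591700 + 0.025800 = 0.617500
Of this, 0.025800 comes from 0.86·0.03 (the lucky question selection=true cases).
P(lucky question selection | high score, strong preparation, ¬easy paper) = 0.025800 / 0.617500 ≈ 0.042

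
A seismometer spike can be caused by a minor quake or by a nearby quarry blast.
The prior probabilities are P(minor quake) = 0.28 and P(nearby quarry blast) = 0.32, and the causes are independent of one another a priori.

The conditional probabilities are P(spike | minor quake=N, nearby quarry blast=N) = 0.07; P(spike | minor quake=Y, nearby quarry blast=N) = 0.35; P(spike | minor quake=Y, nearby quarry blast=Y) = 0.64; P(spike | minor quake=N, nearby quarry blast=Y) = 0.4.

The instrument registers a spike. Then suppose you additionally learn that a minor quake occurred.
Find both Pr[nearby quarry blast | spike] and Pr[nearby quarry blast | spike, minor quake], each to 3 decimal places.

Pr[nearby quarry blast | spike] ≈ 0.597; Pr[nearby quarry blast | spike, minor quake] ≈ 0.463

P(spike) = 0.07×0.72×0.68 + 0.4×0.72×0.32 + 0.35×0.28×0.68 + 0.64×0.28×0.32 = 0.034272 + 0.092160 + 0.066640 + 0.057344 = 0.250416
Restricting to configurations with nearby quarry blast present: 0.092160 + 0.057344 = 0.149504.
So P(nearby quarry blast | spike) = 0.149504/0.250416 ≈ 0.597.

With the extra evidence:
Sum P(spike|·) weighted by the priors over both values of nearby quarry blast:
  P(spike | minor quake) = 0.35·0.68 + 0.64·0.32
        = 0.238000 + 0.204800 = 0.442800
Configurations with nearby quarry blast contribute 0.204800, so
  P(nearby quarry blast | spike, minor quake) = 0.204800 / 0.442800 ≈ 0.463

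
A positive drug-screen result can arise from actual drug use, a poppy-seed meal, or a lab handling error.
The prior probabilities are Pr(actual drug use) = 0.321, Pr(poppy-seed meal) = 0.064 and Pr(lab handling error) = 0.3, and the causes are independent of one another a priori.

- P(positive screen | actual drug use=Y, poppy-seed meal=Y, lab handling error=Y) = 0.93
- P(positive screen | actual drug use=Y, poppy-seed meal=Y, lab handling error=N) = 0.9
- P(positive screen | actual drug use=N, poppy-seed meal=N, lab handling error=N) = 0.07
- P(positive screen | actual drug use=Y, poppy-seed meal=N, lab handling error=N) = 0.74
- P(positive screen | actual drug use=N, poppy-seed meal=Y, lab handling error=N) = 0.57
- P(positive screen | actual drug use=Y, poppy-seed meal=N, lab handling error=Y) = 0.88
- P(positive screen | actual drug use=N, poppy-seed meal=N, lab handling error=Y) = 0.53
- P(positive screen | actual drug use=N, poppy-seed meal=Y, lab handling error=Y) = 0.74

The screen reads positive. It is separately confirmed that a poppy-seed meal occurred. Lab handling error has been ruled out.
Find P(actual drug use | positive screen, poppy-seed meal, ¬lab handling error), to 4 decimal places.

P(actual drug use | positive screen, poppy-seed meal, ¬lab handling error) ≈ 0.4274

P(positive screen | poppy-seed meal, ¬lab handling error) = 0.57×0.679 + 0.9×0.321 = 0.387030 + 0.288900 = 0.675930
Of this, 0.288900 comes from 0.9×0.321 (the actual drug use=true cases).
So P(actual drug use | positive screen, poppy-seed meal, ¬lab handling error) = 0.288900/0.675930 ≈ 0.4274.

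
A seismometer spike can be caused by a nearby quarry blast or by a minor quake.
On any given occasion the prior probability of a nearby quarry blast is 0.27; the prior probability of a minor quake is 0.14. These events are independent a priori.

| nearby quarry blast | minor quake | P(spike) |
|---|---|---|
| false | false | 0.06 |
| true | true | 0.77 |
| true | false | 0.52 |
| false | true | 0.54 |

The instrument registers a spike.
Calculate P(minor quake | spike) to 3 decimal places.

P(minor quake | spike) ≈ 0.347

Sum P(spike|·) weighted by the priors over the 4 (nearby quarry blast, minor quake) configurations:
  P(spike) = 0.06×0.73×0.86 + 0.54×0.73×0.14 + 0.52×0.27×0.86 + 0.77×0.27×0.14
        = 0.037668 + 0.055188 + 0.120744 + 0.029106 = 0.242706
The terms with minor quake present sum to 0.084294, so
  P(minor quake | spike) = 0.084294 / 0.242706 ≈ 0.347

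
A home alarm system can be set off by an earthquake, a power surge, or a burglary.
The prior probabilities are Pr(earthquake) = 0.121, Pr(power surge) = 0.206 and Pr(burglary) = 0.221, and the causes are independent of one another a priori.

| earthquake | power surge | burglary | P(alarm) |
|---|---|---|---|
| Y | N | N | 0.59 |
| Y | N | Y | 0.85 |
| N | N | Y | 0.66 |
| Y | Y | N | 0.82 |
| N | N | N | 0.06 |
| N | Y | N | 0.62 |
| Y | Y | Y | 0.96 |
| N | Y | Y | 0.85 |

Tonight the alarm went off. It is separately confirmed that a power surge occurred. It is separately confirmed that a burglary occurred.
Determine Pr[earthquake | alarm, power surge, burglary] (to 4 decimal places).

For the numerator, keep only earthquake=true terms: 0.96·0.121 = 0.116160
Denominator P(alarm | power surge, burglary): 0.85·0.879 + 0.96·0.121 = 0.863310
Posterior = 0.116160 / 0.863310 ≈ 0.1346

Pr[earthquake | alarm, power surge, burglary] ≈ 0.1346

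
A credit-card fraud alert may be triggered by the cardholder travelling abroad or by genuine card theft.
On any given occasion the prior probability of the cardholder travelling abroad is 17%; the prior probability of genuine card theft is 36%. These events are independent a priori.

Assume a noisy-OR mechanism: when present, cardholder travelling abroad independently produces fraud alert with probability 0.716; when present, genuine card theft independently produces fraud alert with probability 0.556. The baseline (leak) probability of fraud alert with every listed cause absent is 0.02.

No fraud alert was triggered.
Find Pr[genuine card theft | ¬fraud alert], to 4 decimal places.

Pr[genuine card theft | ¬fraud alert] ≈ 0.1998

Under noisy-OR, P(fraud alert | causes) = 1 − (1−0.02)·∏(1−qᵢ) over the active causes.
P(¬fraud alert) = 0.98×0.83×0.64 + 0.43512×0.83×0.36 + 0.27832×0.17×0.64 + 0.123574×0.17×0.36 = 0.520576 + 0.130014 + 0.030281 + 0.007563 = 0.688434
Of this, 0.137577 comes from 0.130014 + 0.007563 (the genuine card theft=true cases).
Hence the posterior is 0.137577/0.688434 ≈ 0.1998.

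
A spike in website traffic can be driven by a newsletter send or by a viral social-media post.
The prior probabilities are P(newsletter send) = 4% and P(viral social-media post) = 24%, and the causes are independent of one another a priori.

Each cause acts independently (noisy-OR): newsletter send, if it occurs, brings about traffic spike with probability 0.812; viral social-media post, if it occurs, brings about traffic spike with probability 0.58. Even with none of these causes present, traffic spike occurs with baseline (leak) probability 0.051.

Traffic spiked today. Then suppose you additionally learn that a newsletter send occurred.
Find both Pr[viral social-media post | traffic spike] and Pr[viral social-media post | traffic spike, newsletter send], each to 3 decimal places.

Under noisy-OR, P(traffic spike | causes) = 1 − (1−0.051)·∏(1−qᵢ) over the active causes.
Weight on viral social-media post=true, given the evidence: 0.138567 + 0.008881 = 0.147448
The normalizing constant is 0.051*0.96*0.76 + 0.60142*0.96*0.24 + 0.821588*0.04*0.76 + 0.925067*0.04*0.24 = 0.209634
Posterior = 0.147448 / 0.209634 ≈ 0.703

Now also conditioning on newsletter send=true:
P(traffic spike | newsletter send) = 0.821588*0.76 + 0.925067*0.24 = 0.624407 + 0.222016 = 0.846423
Restricting to configurations with viral social-media post present: 0.925067*0.24 = 0.222016.
P(viral social-media post | traffic spike, newsletter send) = 0.222016 / 0.846423 ≈ 0.262
The drop from 0.703 to 0.262 is the explaining-away (discounting) effect.

Pr[viral social-media post | traffic spike] ≈ 0.703; Pr[viral social-media post | traffic spike, newsletter send] ≈ 0.262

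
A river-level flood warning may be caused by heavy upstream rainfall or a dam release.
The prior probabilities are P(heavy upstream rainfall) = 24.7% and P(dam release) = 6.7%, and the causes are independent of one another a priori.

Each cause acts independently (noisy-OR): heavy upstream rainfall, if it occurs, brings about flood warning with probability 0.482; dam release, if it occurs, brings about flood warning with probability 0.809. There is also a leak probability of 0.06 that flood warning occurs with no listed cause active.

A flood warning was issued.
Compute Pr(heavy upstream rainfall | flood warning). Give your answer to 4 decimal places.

Under noisy-OR, P(flood warning | causes) = 1 − (1−0.06)·∏(1−qᵢ) over the active causes.
Numerator (weight on configurations with heavy upstream rainfall): 0.118240 + 0.015010 = 0.133250
Denominator P(flood warning): 0.06×0.753×0.933 + 0.82046×0.753×0.067 + 0.51308×0.247×0.933 + 0.906998×0.247×0.067 = 0.216796
P(heavy upstream rainfall | flood warning) = 0.133250/0.216796 ≈ 0.6146

Pr(heavy upstream rainfall | flood warning) ≈ 0.6146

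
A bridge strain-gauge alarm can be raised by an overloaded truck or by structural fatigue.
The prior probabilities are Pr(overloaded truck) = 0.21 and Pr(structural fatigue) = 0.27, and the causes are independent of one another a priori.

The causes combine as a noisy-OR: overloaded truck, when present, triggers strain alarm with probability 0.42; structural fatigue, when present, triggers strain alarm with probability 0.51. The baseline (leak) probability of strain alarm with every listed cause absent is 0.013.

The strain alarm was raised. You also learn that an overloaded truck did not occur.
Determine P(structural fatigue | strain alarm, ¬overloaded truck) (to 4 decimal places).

P(structural fatigue | strain alarm, ¬overloaded truck) ≈ 0.9363

Under noisy-OR, P(strain alarm | causes) = 1 − (1−0.013)·∏(1−qᵢ) over the active causes.
For the numerator, keep only structural fatigue=true terms: 0.51637*0.27 = 0.139420
Normalizer over all consistent configurations: 0.013*0.73 + 0.51637*0.27 = 0.148910
Posterior = 0.139420 / 0.148910 ≈ 0.9363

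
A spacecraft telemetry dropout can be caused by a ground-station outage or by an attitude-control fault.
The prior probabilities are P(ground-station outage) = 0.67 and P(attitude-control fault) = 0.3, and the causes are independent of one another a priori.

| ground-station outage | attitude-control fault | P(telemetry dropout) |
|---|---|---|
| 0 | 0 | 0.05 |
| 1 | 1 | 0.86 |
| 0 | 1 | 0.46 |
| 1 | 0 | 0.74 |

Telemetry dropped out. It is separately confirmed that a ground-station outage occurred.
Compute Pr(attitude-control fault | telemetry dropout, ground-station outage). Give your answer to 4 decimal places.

Pr(attitude-control fault | telemetry dropout, ground-station outage) ≈ 0.3325

By total probability over both values of attitude-control fault:
  P(telemetry dropout | ground-station outage) = 0.74*0.7 + 0.86*0.3
        = 0.518000 + 0.258000 = 0.776000
Keeping only the attitude-control fault-present terms gives 0.258000, so
  P(attitude-control fault | telemetry dropout, ground-station outage) = 0.258000 / 0.776000 ≈ 0.3325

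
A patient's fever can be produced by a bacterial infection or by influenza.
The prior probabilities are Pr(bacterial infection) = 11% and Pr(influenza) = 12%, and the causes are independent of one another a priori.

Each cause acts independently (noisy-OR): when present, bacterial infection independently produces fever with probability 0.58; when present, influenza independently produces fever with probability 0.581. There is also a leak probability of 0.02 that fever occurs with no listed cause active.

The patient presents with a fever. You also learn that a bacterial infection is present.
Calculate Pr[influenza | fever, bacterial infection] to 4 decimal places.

Pr[influenza | fever, bacterial infection] ≈ 0.1609

Under noisy-OR, P(fever | causes) = 1 − (1−0.02)·∏(1−qᵢ) over the active causes.
For the numerator, keep only influenza=true terms: 0.82754×0.12 = 0.099305
Normalizer over all consistent configurations: 0.5884×0.88 + 0.82754×0.12 = 0.617097
Posterior = 0.099305 / 0.617097 ≈ 0.1609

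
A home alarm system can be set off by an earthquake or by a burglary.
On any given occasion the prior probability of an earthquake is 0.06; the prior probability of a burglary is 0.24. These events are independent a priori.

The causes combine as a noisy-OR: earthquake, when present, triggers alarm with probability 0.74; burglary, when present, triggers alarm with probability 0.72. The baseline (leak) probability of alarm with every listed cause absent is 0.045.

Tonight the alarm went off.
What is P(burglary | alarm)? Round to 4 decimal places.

Under noisy-OR, P(alarm | causes) = 1 − (1−0.045)·∏(1−qᵢ) over the active causes.
By total probability over the 4 (earthquake, burglary) configurations:
  P(alarm) = 0.045*0.94*0.76 + 0.7326*0.94*0.24 + 0.7517*0.06*0.76 + 0.930476*0.06*0.24
        = 0.032148 + 0.165275 + 0.034278 + 0.013399 = 0.245100
The terms with burglary present sum to 0.178674, so
  P(burglary | alarm) = 0.178674 / 0.245100 ≈ 0.7290

P(burglary | alarm) ≈ 0.7290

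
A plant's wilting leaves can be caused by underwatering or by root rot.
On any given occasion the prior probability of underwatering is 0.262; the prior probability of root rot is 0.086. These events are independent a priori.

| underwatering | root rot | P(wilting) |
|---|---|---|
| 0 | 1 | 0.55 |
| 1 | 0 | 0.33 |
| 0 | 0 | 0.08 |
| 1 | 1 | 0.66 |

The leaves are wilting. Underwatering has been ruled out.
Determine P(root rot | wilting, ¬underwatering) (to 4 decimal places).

By total probability over both values of root rot:
  P(wilting | ¬underwatering) = 0.08×0.914 + 0.55×0.086
        = 0.073120 + 0.047300 = 0.120420
Keeping only the root rot-present terms gives 0.047300, so
  P(root rot | wilting, ¬underwatering) = 0.047300 / 0.120420 ≈ 0.3928

P(root rot | wilting, ¬underwatering) ≈ 0.3928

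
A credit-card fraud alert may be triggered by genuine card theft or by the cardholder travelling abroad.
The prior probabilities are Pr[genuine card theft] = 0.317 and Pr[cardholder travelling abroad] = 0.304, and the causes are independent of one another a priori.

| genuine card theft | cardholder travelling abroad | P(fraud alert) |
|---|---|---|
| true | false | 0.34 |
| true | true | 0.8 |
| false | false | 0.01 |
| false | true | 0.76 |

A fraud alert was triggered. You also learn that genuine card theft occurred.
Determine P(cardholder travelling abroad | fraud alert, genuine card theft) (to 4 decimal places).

Numerator (weight on configurations with cardholder travelling abroad): 0.8*0.304 = 0.243200
The normalizing constant is 0.34*0.696 + 0.8*0.304 = 0.479840
Posterior = 0.243200 / 0.479840 ≈ 0.5068

P(cardholder travelling abroad | fraud alert, genuine card theft) ≈ 0.5068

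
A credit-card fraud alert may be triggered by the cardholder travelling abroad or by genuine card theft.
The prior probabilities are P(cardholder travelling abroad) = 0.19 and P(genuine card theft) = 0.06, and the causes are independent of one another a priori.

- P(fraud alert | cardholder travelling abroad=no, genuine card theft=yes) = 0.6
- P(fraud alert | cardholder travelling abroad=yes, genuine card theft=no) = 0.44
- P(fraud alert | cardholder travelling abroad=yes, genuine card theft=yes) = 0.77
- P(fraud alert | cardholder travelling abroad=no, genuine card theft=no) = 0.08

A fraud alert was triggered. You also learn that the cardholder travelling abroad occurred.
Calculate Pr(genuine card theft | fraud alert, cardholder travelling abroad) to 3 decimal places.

Pr(genuine card theft | fraud alert, cardholder travelling abroad) ≈ 0.100

Sum P(fraud alert|·) weighted by the priors over both values of genuine card theft:
  P(fraud alert | cardholder travelling abroad) = 0.44×0.94 + 0.77×0.06
        = 0.413600 + 0.046200 = 0.459800
The terms with genuine card theft present sum to 0.046200, so
  P(genuine card theft | fraud alert, cardholder travelling abroad) = 0.046200 / 0.459800 ≈ 0.100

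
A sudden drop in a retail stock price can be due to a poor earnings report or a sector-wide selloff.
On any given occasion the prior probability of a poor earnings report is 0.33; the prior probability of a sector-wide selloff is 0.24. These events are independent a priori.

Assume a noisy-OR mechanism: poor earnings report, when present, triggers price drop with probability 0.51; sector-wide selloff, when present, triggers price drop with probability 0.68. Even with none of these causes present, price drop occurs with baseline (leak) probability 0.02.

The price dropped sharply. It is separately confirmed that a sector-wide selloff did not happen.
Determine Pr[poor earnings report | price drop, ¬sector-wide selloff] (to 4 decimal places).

Pr[poor earnings report | price drop, ¬sector-wide selloff] ≈ 0.9275

Under noisy-OR, P(price drop | causes) = 1 − (1−0.02)·∏(1−qᵢ) over the active causes.
Enumerate both values of poor earnings report and weight by the priors:
  P(price drop | ¬sector-wide selloff) = 0.02×0.67 + 0.5198×0.33
        = 0.013400 + 0.171534 = 0.184934
The terms with poor earnings report present sum to 0.171534, so
  P(poor earnings report | price drop, ¬sector-wide selloff) = 0.171534 / 0.184934 ≈ 0.9275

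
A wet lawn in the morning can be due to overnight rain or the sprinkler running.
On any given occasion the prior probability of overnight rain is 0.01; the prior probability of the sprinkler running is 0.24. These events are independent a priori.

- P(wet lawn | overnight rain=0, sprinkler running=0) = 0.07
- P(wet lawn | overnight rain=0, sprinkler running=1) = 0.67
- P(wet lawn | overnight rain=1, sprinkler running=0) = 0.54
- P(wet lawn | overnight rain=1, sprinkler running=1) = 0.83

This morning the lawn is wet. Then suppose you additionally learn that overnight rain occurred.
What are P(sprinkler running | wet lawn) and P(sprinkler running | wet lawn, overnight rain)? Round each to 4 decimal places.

By total probability over the 4 (overnight rain, sprinkler running) configurations:
  P(wet lawn) = 0.07×0.99×0.76 + 0.67×0.99×0.24 + 0.54×0.01×0.76 + 0.83×0.01×0.24
        = 0.052668 + 0.159192 + 0.004104 + 0.001992 = 0.217956
The terms with sprinkler running present sum to 0.161184, so
  P(sprinkler running | wet lawn) = 0.161184 / 0.217956 ≈ 0.7395

With the extra evidence:
P(wet lawn | overnight rain) = 0.54·0.76 + 0.83·0.24 = 0.410400 + 0.199200 = 0.609600
Of this, 0.199200 comes from 0.83·0.24 (the sprinkler running=true cases).
Hence the posterior is 0.199200/0.609600 ≈ 0.3268.

P(sprinkler running | wet lawn) ≈ 0.7395; P(sprinkler running | wet lawn, overnight rain) ≈ 0.3268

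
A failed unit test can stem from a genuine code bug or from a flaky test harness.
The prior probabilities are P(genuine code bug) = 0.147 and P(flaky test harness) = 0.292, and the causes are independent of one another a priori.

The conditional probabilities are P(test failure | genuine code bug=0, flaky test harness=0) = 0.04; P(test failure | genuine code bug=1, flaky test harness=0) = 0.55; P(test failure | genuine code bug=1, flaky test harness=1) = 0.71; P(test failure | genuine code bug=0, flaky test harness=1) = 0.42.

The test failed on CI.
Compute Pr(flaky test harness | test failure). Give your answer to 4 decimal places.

Weight on flaky test harness=true, given the evidence: 0.104612 + 0.030476 = 0.135088
Denominator P(test failure): 0.04·0.853·0.708 + 0.42·0.853·0.292 + 0.55·0.147·0.708 + 0.71·0.147·0.292 = 0.216487
Posterior = 0.135088 / 0.216487 ≈ 0.6240

Pr(flaky test harness | test failure) ≈ 0.6240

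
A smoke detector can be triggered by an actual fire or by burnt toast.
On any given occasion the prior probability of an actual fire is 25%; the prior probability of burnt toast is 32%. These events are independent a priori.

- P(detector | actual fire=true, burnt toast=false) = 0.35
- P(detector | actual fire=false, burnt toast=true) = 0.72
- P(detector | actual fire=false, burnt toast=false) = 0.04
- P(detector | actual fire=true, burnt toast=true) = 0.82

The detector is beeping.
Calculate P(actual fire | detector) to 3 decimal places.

P(detector) = 0.04*0.75*0.68 + 0.72*0.75*0.32 + 0.35*0.25*0.68 + 0.82*0.25*0.32 = 0.020400 + 0.172800 + 0.059500 + 0.065600 = 0.318300
Restricting to configurations with actual fire present: 0.059500 + 0.065600 = 0.125100.
P(actual fire | detector) = 0.125100 / 0.318300 ≈ 0.393

P(actual fire | detector) ≈ 0.393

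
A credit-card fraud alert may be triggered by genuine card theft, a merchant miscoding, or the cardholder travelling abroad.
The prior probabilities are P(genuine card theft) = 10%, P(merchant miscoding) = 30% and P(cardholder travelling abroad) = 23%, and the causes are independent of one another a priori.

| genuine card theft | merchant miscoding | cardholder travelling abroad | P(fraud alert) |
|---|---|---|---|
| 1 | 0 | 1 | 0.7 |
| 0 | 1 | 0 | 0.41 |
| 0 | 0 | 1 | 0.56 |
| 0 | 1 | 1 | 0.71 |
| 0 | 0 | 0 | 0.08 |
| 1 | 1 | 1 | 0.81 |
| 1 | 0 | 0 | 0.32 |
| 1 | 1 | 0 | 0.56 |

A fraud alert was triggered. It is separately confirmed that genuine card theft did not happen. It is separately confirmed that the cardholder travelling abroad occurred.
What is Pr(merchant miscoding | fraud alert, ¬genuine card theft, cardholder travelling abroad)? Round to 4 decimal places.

Pr(merchant miscoding | fraud alert, ¬genuine card theft, cardholder travelling abroad) ≈ 0.3521

By total probability over both values of merchant miscoding:
  P(fraud alert | ¬genuine card theft, cardholder travelling abroad) = 0.56×0.7 + 0.71×0.3
        = 0.392000 + 0.213000 = 0.605000
The terms with merchant miscoding present sum to 0.213000, so
  P(merchant miscoding | fraud alert, ¬genuine card theft, cardholder travelling abroad) = 0.213000 / 0.605000 ≈ 0.3521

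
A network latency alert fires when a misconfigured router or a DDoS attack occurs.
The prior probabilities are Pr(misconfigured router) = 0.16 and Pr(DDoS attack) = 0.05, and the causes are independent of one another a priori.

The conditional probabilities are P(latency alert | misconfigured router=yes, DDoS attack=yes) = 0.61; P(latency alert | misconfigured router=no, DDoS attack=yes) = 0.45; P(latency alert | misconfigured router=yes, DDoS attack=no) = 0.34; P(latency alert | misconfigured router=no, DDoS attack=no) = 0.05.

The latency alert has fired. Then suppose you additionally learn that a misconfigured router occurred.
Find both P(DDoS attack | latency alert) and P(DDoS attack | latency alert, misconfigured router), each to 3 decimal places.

P(DDoS attack | latency alert) ≈ 0.206; P(DDoS attack | latency alert, misconfigured router) ≈ 0.086

Enumerate the 4 (misconfigured router, DDoS attack) configurations and weight by the priors:
  P(latency alert) = 0.05·0.84·0.95 + 0.45·0.84·0.05 + 0.34·0.16·0.95 + 0.61·0.16·0.05
        = 0.039900 + 0.018900 + 0.051680 + 0.004880 = 0.115360
Configurations with DDoS attack contribute 0.023780, so
  P(DDoS attack | latency alert) = 0.023780 / 0.115360 ≈ 0.206

Now also conditioning on misconfigured router=true:
For the numerator, keep only DDoS attack=true terms: 0.61*0.05 = 0.030500
Normalizer over all consistent configurations: 0.34*0.95 + 0.61*0.05 = 0.353500
Posterior = 0.030500 / 0.353500 ≈ 0.086
— misconfigured router explains away the evidence for DDoS attack.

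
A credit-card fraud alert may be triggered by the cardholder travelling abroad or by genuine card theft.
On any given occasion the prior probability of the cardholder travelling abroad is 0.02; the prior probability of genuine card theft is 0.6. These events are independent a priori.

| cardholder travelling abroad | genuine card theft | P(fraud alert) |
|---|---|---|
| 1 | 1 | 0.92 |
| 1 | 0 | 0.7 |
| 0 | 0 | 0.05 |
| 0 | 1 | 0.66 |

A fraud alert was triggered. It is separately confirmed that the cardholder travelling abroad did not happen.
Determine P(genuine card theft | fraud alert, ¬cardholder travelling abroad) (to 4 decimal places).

P(fraud alert | ¬cardholder travelling abroad) = 0.05×0.4 + 0.66×0.6 = 0.020000 + 0.396000 = 0.416000
The genuine card theft-present share is 0.66×0.6 = 0.396000.
So P(genuine card theft | fraud alert, ¬cardholder travelling abroad) = 0.396000/0.416000 ≈ 0.9519.

P(genuine card theft | fraud alert, ¬cardholder travelling abroad) ≈ 0.9519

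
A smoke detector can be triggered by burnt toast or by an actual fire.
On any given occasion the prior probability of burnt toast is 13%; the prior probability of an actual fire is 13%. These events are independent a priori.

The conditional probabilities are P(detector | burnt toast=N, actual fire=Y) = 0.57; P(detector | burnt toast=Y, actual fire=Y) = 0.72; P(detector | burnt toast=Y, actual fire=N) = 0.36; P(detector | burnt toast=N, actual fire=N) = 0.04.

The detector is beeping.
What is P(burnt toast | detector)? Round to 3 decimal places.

For the numerator, keep only burnt toast=true terms: 0.040716 + 0.012168 = 0.052884
Normalizer over all consistent configurations: 0.04·0.87·0.87 + 0.57·0.87·0.13 + 0.36·0.13·0.87 + 0.72·0.13·0.13 = 0.147627
Posterior = 0.052884 / 0.147627 ≈ 0.358

P(burnt toast | detector) ≈ 0.358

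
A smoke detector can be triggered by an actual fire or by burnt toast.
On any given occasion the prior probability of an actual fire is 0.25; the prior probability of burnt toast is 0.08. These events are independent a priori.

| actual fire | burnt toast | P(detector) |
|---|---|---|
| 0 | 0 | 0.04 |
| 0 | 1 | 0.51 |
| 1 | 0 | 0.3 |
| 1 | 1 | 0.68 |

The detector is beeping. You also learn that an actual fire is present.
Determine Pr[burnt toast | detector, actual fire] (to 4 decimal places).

P(detector | actual fire) = 0.3×0.92 + 0.68×0.08 = 0.276000 + 0.054400 = 0.330400
Of this, 0.054400 comes from 0.68×0.08 (the burnt toast=true cases).
P(burnt toast | detector, actual fire) = 0.054400 / 0.330400 ≈ 0.1646

Pr[burnt toast | detector, actual fire] ≈ 0.1646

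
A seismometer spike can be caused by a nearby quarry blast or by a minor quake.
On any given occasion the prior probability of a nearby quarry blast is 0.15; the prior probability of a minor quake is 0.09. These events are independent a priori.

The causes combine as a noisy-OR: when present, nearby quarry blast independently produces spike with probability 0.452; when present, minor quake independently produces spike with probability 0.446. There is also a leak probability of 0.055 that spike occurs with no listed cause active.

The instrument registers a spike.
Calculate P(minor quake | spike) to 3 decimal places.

Under noisy-OR, P(spike | causes) = 1 − (1−0.055)·∏(1−qᵢ) over the active causes.
P(spike) = 0.055×0.85×0.91 + 0.47647×0.85×0.09 + 0.48214×0.15×0.91 + 0.713106×0.15×0.09 = 0.042543 + 0.036450 + 0.065812 + 0.009627 = 0.154432
Restricting to configurations with minor quake present: 0.036450 + 0.009627 = 0.046077.
P(minor quake | spike) = 0.046077 / 0.154432 ≈ 0.298

P(minor quake | spike) ≈ 0.298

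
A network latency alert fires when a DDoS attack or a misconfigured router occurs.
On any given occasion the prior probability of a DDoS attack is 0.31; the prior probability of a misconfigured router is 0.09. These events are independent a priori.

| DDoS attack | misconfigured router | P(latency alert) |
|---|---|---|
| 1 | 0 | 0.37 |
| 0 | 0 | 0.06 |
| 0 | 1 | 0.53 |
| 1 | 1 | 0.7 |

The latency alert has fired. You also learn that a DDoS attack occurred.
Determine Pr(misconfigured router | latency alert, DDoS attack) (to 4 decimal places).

Pr(misconfigured router | latency alert, DDoS attack) ≈ 0.1576

P(latency alert | DDoS attack) = 0.37×0.91 + 0.7×0.09 = 0.336700 + 0.063000 = 0.399700
Restricting to configurations with misconfigured router present: 0.7×0.09 = 0.063000.
P(misconfigured router | latency alert, DDoS attack) = 0.063000 / 0.399700 ≈ 0.1576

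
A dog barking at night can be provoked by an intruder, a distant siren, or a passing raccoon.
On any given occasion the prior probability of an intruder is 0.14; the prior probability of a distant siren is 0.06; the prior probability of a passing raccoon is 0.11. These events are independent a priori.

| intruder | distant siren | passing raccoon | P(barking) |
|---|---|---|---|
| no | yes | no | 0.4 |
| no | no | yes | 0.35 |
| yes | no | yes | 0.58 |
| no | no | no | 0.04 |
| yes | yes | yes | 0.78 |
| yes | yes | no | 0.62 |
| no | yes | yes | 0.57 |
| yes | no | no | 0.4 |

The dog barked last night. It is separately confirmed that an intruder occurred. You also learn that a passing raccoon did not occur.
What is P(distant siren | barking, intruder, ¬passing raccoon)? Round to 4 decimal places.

P(distant siren | barking, intruder, ¬passing raccoon) ≈ 0.0900

By total probability over both values of distant siren:
  P(barking | intruder, ¬passing raccoon) = 0.4·0.94 + 0.62·0.06
        = 0.376000 + 0.037200 = 0.413200
The terms with distant siren present sum to 0.037200, so
  P(distant siren | barking, intruder, ¬passing raccoon) = 0.037200 / 0.413200 ≈ 0.0900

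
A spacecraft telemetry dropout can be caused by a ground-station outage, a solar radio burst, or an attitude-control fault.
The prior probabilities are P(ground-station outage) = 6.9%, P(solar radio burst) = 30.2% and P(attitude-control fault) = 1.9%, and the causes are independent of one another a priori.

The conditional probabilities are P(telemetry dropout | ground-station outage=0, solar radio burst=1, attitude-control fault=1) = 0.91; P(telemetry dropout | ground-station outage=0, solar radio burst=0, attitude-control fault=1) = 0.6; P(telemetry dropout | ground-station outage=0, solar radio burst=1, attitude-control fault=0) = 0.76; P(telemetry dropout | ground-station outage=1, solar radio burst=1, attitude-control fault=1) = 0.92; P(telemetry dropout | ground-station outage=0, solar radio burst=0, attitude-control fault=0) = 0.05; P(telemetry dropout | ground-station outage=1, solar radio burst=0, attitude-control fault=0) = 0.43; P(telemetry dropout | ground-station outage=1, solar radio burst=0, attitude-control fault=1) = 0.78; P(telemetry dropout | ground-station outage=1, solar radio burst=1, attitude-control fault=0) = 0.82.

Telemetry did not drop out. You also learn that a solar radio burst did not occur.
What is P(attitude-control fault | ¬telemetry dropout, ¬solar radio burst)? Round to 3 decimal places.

For the numerator, keep only attitude-control fault=true terms: 0.007076 + 0.000288 = 0.007364
Denominator P(¬telemetry dropout | ¬solar radio burst): 0.95*0.931*0.981 + 0.4*0.931*0.019 + 0.57*0.069*0.981 + 0.22*0.069*0.019 = 0.913592
Posterior = 0.007364 / 0.913592 ≈ 0.008

P(attitude-control fault | ¬telemetry dropout, ¬solar radio burst) ≈ 0.008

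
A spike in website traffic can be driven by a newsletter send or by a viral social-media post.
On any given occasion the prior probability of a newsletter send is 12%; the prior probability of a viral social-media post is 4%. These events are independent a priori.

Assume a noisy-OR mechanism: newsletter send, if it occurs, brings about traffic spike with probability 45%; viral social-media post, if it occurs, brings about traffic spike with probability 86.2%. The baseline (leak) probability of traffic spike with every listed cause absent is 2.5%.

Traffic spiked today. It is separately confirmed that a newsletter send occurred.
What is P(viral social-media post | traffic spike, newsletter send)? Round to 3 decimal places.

P(viral social-media post | traffic spike, newsletter send) ≈ 0.077

Under noisy-OR, P(traffic spike | causes) = 1 − (1−0.025)·∏(1−qᵢ) over the active causes.
Numerator (weight on configurations with viral social-media post): 0.925998·0.04 = 0.037040
Normalizer over all consistent configurations: 0.46375·0.96 + 0.925998·0.04 = 0.482240
Posterior = 0.037040 / 0.482240 ≈ 0.077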